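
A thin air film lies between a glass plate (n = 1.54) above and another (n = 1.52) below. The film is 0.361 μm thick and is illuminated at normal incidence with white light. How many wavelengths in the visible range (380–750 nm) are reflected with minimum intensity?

Ray reflecting at the top interface goes from n = 1.54 toward n = 1.0: no phase shift.
At the lower boundary (n = 1.0 to n = 1.52) the reflected ray undergoes a half-wave phase shift.
Net: one phase inversion between the two reflected rays.
So the condition for destructive reflection is 2 n t = m λ.
λ = 2 n t / m = 722 / m nm.
m=1: 722 nm (visible); m=2: 361 nm (UV).

1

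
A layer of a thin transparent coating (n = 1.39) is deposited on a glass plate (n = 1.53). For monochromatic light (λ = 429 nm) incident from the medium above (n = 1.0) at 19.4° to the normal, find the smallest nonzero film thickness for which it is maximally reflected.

159 nm

Top surface (1.0 → 1.39): reflection off a higher-index medium gives a half-wave phase shift.
Ray reflecting at the bottom interface goes from n = 1.39 toward n = 1.53: a half-wave phase shift.
Net: no relative phase inversion (both shifts match).
For bright reflection here: 2 n t cos θ_r = m λ.
Snell's law: 1.0 sin 19.4° = 1.39 sin θ_r → sin θ_r = 0.239, cos θ_r = 0.971.
Minimum nonzero at m = 1: t = λ / (2 n cos θ_r) = 429 / (2 × 1.39 × 0.971) = 159 nm.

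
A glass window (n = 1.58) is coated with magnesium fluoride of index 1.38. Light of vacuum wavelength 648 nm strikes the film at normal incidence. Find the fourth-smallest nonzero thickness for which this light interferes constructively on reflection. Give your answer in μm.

0.939 μm

Ray reflecting at the top interface goes from n = 1.0 toward n = 1.38: a half-wave phase shift.
At the lower boundary (n = 1.38 to n = 1.58) the reflected ray undergoes a half-wave phase shift.
Net: no relative phase inversion (both shifts match).
For strong reflection here: 2 n t = m λ.
The fourth-smallest nonzero thickness corresponds to m = 4: t = m λ / (2 n) = 4.00 × 648 / (2 × 1.38) = 939 nm.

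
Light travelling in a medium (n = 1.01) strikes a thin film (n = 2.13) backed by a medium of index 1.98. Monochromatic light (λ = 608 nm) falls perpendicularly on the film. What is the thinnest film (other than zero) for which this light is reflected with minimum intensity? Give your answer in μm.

0.143 μm

Top surface (1.01 → 2.13): reflection off a higher-index medium gives a half-wave phase shift.
Bottom surface (2.13 → 1.98): reflection off a lower-index medium gives no phase shift.
Exactly one π shift → a net half-wave offset.
With one net inversion, destructive interference in reflection requires 2 n t = m λ.
Minimum nonzero at m = 1: t = λ / (2 n) = 608 / (2 × 2.13) = 143 nm.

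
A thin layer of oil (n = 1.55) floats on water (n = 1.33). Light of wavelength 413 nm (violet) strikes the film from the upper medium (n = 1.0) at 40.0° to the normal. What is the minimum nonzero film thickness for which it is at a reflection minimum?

At the upper boundary (n = 1.0 to n = 1.55) the reflected ray undergoes a half-wave phase shift.
Bottom surface (1.55 → 1.33): reflection off a lower-index medium gives no phase shift.
Net: one phase inversion between the two reflected rays.
So the condition for destructive reflection is 2 n t cos θ_r = m λ.
Snell's law: 1.0 sin 40.0° = 1.55 sin θ_r → sin θ_r = 0.415, cos θ_r = 0.910.
Minimum nonzero at m = 1: t = λ / (2 n cos θ_r) = 413 / (2 × 1.55 × 0.910) = 146 nm.

146 nm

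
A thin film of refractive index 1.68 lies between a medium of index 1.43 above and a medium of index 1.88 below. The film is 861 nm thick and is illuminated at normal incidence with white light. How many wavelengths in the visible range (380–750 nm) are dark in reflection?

Top surface (1.43 → 1.68): reflection off a higher-index medium gives a half-wave phase shift.
At the lower boundary (n = 1.68 to n = 1.88) the reflected ray undergoes a half-wave phase shift.
Zero or two π shifts → no net half-wave offset.
With no net inversion, destructive interference in reflection requires 2 n t = (m + ½) λ.
λ = 2 n t / (m + ½) = 2893 / (m + ½) nm.
m=3: 827 nm (IR); m=4: 643 nm (visible); m=5: 526 nm (visible); m=6: 445 nm (visible); m=7: 386 nm (visible); m=8: 340 nm (UV).

4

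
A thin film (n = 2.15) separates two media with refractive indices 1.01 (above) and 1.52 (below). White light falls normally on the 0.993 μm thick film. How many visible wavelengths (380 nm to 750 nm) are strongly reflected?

5

At the upper boundary (n = 1.01 to n = 2.15) the reflected ray undergoes a half-wave phase shift.
Ray reflecting at the bottom interface goes from n = 2.15 toward n = 1.52: no phase shift.
Exactly one π shift → a net half-wave offset.
So the condition for constructive reflection is 2 n t = (m + ½) λ.
λ = 2 n t / (m + ½) = 4270 / (m + ½) nm.
m=5: 776 nm (IR); m=6: 657 nm (visible); m=7: 569 nm (visible); m=8: 502 nm (visible); m=9: 449 nm (visible); m=10: 407 nm (visible); m=11: 371 nm (UV).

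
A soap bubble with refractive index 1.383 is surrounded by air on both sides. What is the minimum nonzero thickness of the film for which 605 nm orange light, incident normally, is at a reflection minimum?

219 nm

Top surface (1.0 → 1.383): reflection off a higher-index medium gives a half-wave phase shift.
Ray reflecting at the bottom interface goes from n = 1.383 toward n = 1.0: no phase shift.
Net: one phase inversion between the two reflected rays.
With one net inversion, destructive interference in reflection requires 2 n t = m λ.
Minimum nonzero at m = 1: t = λ / (2 n) = 605 / (2 × 1.383) = 219 nm.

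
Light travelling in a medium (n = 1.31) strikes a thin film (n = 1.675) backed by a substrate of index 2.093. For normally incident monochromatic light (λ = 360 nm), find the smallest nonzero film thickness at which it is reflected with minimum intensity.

Ray reflecting at the top interface goes from n = 1.31 toward n = 1.675: a half-wave phase shift.
Ray reflecting at the bottom interface goes from n = 1.675 toward n = 2.093: a half-wave phase shift.
Zero or two π shifts → no net half-wave offset.
So the condition for destructive reflection is 2 n t = (m + ½) λ.
Minimum at m = 0: t = λ / (4 n) = 360 / (4 × 1.675) = 53.7 nm.

53.7 nm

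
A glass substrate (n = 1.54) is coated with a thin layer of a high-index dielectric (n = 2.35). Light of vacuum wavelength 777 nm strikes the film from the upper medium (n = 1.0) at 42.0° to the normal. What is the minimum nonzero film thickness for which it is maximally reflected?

86.2 nm

At the upper boundary (n = 1.0 to n = 2.35) the reflected ray undergoes a half-wave phase shift.
Ray reflecting at the bottom interface goes from n = 2.35 toward n = 1.54: no phase shift.
Net: one phase inversion between the two reflected rays.
With one net inversion, constructive interference in reflection requires 2 n t cos θ_r = (m + ½) λ.
Snell's law: 1.0 sin 42.0° = 2.35 sin θ_r → sin θ_r = 0.285, cos θ_r = 0.959.
Minimum at m = 0: t = λ / (4 n cos θ_r) = 777 / (4 × 2.35 × 0.959) = 86.2 nm.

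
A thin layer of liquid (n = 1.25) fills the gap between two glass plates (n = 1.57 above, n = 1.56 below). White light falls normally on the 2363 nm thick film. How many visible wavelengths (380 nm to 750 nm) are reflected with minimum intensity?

8

Top surface (1.57 → 1.25): reflection off a lower-index medium gives no phase shift.
At the lower boundary (n = 1.25 to n = 1.56) the reflected ray undergoes a half-wave phase shift.
Net: one phase inversion between the two reflected rays.
For minimum reflection here: 2 n t = m λ.
λ = 2 n t / m = 5908 / m nm.
m=7: 844 nm (IR); m=8: 738 nm (visible); m=9: 656 nm (visible); m=10: 591 nm (visible); m=11: 537 nm (visible); m=12: 492 nm (visible); m=13: 454 nm (visible); m=14: 422 nm (visible); m=15: 394 nm (visible); m=16: 369 nm (UV).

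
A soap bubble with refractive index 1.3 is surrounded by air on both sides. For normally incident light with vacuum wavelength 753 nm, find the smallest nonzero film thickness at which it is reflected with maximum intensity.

145 nm

Ray reflecting at the top interface goes from n = 1.0 toward n = 1.3: a half-wave phase shift.
Ray reflecting at the bottom interface goes from n = 1.3 toward n = 1.0: no phase shift.
Exactly one π shift → a net half-wave offset.
With one net inversion, constructive interference in reflection requires 2 n t = (m + ½) λ.
Minimum at m = 0: t = λ / (4 n) = 753 / (4 × 1.3) = 145 nm.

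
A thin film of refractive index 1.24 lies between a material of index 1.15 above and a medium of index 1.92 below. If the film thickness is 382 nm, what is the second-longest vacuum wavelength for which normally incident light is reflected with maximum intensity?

Top surface (1.15 → 1.24): reflection off a higher-index medium gives a half-wave phase shift.
Ray reflecting at the bottom interface goes from n = 1.24 toward n = 1.92: a half-wave phase shift.
Zero or two π shifts → no net half-wave offset.
So the condition for constructive reflection is 2 n t = m λ.
λ = 2 n t / m. The second-longest wavelength is m = 2: λ = 2 × 1.24 × 382 / 2.00 = 474 nm.

474 nm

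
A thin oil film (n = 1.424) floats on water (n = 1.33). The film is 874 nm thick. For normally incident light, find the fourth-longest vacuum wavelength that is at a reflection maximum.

Top surface (1.0 → 1.424): reflection off a higher-index medium gives a half-wave phase shift.
Ray reflecting at the bottom interface goes from n = 1.424 toward n = 1.33: no phase shift.
Exactly one π shift → a net half-wave offset.
With one net inversion, constructive interference in reflection requires 2 n t = (m + ½) λ.
λ = 2 n t / (m + ½). The fourth-longest wavelength is m = 3: λ = 2 × 1.424 × 874 / 3.50 = 711 nm.

711 nm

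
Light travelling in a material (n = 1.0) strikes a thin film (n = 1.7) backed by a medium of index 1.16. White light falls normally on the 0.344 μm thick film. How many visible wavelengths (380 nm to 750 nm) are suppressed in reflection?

2

Ray reflecting at the top interface goes from n = 1.0 toward n = 1.7: a half-wave phase shift.
At the lower boundary (n = 1.7 to n = 1.16) the reflected ray undergoes no phase shift.
Net: one phase inversion between the two reflected rays.
So the condition for destructive reflection is 2 n t = m λ.
λ = 2 n t / m = 1170 / m nm.
m=1: 1170 nm (IR); m=2: 585 nm (visible); m=3: 390 nm (visible); m=4: 292 nm (UV).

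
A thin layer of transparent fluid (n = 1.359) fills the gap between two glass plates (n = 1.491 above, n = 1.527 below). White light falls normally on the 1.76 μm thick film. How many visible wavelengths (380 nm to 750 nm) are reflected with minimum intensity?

Top surface (1.491 → 1.359): reflection off a lower-index medium gives no phase shift.
At the lower boundary (n = 1.359 to n = 1.527) the reflected ray undergoes a half-wave phase shift.
Exactly one π shift → a net half-wave offset.
So the condition for destructive reflection is 2 n t = m λ.
λ = 2 n t / m = 4784 / m nm.
m=6: 797 nm (IR); m=7: 683 nm (visible); m=8: 598 nm (visible); m=9: 532 nm (visible); m=10: 478 nm (visible); m=11: 435 nm (visible); m=12: 399 nm (visible); m=13: 368 nm (UV).

6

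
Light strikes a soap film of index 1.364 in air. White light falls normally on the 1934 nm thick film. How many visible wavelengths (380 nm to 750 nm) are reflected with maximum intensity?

At the upper boundary (n = 1.0 to n = 1.364) the reflected ray undergoes a half-wave phase shift.
Ray reflecting at the bottom interface goes from n = 1.364 toward n = 1.0: no phase shift.
Exactly one π shift → a net half-wave offset.
For bright reflection here: 2 n t = (m + ½) λ.
λ = 2 n t / (m + ½) = 5276 / (m + ½) nm.
m=6: 812 nm (IR); m=7: 703 nm (visible); m=8: 621 nm (visible); m=9: 555 nm (visible); m=10: 502 nm (visible); m=11: 459 nm (visible); m=12: 422 nm (visible); m=13: 391 nm (visible); m=14: 364 nm (UV).

7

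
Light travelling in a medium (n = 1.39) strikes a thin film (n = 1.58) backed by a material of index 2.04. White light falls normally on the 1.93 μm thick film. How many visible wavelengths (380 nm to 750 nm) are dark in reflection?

8

At the upper boundary (n = 1.39 to n = 1.58) the reflected ray undergoes a half-wave phase shift.
Ray reflecting at the bottom interface goes from n = 1.58 toward n = 2.04: a half-wave phase shift.
The two reflections carry the same phase change, so no net offset.
With no net inversion, destructive interference in reflection requires 2 n t = (m + ½) λ.
λ = 2 n t / (m + ½) = 6099 / (m + ½) nm.
m=7: 813 nm (IR); m=8: 718 nm (visible); m=9: 642 nm (visible); m=10: 581 nm (visible); m=11: 530 nm (visible); m=12: 488 nm (visible); m=13: 452 nm (visible); m=14: 421 nm (visible); m=15: 393 nm (visible); m=16: 370 nm (UV).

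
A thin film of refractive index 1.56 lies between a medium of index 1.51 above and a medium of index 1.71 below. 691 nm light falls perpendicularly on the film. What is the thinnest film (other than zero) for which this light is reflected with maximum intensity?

Top surface (1.51 → 1.56): reflection off a higher-index medium gives a half-wave phase shift.
At the lower boundary (n = 1.56 to n = 1.71) the reflected ray undergoes a half-wave phase shift.
The two reflections carry the same phase change, so no net offset.
With no net inversion, constructive interference in reflection requires 2 n t = m λ.
Minimum nonzero at m = 1: t = λ / (2 n) = 691 / (2 × 1.56) = 221 nm.

221 nm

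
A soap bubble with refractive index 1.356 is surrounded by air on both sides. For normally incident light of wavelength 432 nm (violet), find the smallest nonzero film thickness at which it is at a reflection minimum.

Ray reflecting at the top interface goes from n = 1.0 toward n = 1.356: a half-wave phase shift.
At the lower boundary (n = 1.356 to n = 1.0) the reflected ray undergoes no phase shift.
Net: one phase inversion between the two reflected rays.
With one net inversion, destructive interference in reflection requires 2 n t = m λ.
Minimum nonzero at m = 1: t = λ / (2 n) = 432 / (2 × 1.356) = 159 nm.

159 nm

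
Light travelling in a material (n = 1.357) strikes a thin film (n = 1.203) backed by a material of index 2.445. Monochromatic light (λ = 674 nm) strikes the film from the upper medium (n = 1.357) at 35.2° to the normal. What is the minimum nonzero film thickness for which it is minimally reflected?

369 nm

At the upper boundary (n = 1.357 to n = 1.203) the reflected ray undergoes no phase shift.
Bottom surface (1.203 → 2.445): reflection off a higher-index medium gives a half-wave phase shift.
The two reflections differ by half a wavelength.
With one net inversion, destructive interference in reflection requires 2 n t cos θ_r = m λ.
Snell's law: 1.357 sin 35.2° = 1.203 sin θ_r → sin θ_r = 0.650, cos θ_r = 0.760.
Minimum nonzero at m = 1: t = λ / (2 n cos θ_r) = 674 / (2 × 1.203 × 0.760) = 369 nm.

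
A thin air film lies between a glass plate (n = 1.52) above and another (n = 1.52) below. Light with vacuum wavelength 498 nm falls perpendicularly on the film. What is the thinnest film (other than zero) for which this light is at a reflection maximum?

125 nm

Top surface (1.52 → 1.0): reflection off a lower-index medium gives no phase shift.
Bottom surface (1.0 → 1.52): reflection off a higher-index medium gives a half-wave phase shift.
The two reflections differ by half a wavelength.
With one net inversion, constructive interference in reflection requires 2 n t = (m + ½) λ.
Minimum at m = 0: t = λ / (4 n) = 498 / (4 × 1.0) = 125 nm.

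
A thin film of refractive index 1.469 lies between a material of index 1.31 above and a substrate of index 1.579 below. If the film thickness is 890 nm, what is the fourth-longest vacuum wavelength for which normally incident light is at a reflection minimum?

747 nm

At the upper boundary (n = 1.31 to n = 1.469) the reflected ray undergoes a half-wave phase shift.
At the lower boundary (n = 1.469 to n = 1.579) the reflected ray undergoes a half-wave phase shift.
Zero or two π shifts → no net half-wave offset.
So the condition for destructive reflection is 2 n t = (m + ½) λ.
λ = 2 n t / (m + ½). The fourth-longest wavelength is m = 3: λ = 2 × 1.469 × 890 / 3.50 = 747 nm.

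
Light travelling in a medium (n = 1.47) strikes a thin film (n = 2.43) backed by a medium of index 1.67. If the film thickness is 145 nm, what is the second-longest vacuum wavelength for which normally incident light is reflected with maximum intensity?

At the upper boundary (n = 1.47 to n = 2.43) the reflected ray undergoes a half-wave phase shift.
Ray reflecting at the bottom interface goes from n = 2.43 toward n = 1.67: no phase shift.
Net: one phase inversion between the two reflected rays.
So the condition for constructive reflection is 2 n t = (m + ½) λ.
λ = 2 n t / (m + ½). The second-longest wavelength is m = 1: λ = 2 × 2.43 × 145 / 1.50 = 470 nm.

470 nm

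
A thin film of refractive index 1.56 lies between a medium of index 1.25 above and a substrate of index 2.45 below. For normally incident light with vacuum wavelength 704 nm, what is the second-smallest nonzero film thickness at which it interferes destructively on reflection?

At the upper boundary (n = 1.25 to n = 1.56) the reflected ray undergoes a half-wave phase shift.
At the lower boundary (n = 1.56 to n = 2.45) the reflected ray undergoes a half-wave phase shift.
Zero or two π shifts → no net half-wave offset.
For weak reflection here: 2 n t = (m + ½) λ.
The second-smallest nonzero thickness corresponds to m = 1: t = (m + ½) λ / (2 n) = 1.50 × 704 / (2 × 1.56) = 338 nm.

338 nm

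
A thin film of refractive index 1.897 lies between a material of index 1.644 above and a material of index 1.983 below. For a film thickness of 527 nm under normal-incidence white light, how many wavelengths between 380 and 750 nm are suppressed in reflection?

Top surface (1.644 → 1.897): reflection off a higher-index medium gives a half-wave phase shift.
Ray reflecting at the bottom interface goes from n = 1.897 toward n = 1.983: a half-wave phase shift.
Zero or two π shifts → no net half-wave offset.
So the condition for destructive reflection is 2 n t = (m + ½) λ.
λ = 2 n t / (m + ½) = 1999 / (m + ½) nm.
m=2: 800 nm (IR); m=3: 571 nm (visible); m=4: 444 nm (visible); m=5: 364 nm (UV).

2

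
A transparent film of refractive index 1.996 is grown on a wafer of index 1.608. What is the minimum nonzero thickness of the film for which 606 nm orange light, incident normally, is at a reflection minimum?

152 nm

At the upper boundary (n = 1.0 to n = 1.996) the reflected ray undergoes a half-wave phase shift.
At the lower boundary (n = 1.996 to n = 1.608) the reflected ray undergoes no phase shift.
The two reflections differ by half a wavelength.
With one net inversion, destructive interference in reflection requires 2 n t = m λ.
Minimum nonzero at m = 1: t = λ / (2 n) = 606 / (2 × 1.996) = 152 nm.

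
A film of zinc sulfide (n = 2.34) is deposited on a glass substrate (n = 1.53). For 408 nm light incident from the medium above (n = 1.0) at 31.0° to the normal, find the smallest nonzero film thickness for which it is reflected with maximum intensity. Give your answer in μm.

0.0447 μm

Ray reflecting at the top interface goes from n = 1.0 toward n = 2.34: a half-wave phase shift.
Bottom surface (2.34 → 1.53): reflection off a lower-index medium gives no phase shift.
The two reflections differ by half a wavelength.
So the condition for constructive reflection is 2 n t cos θ_r = (m + ½) λ.
Snell's law: 1.0 sin 31.0° = 2.34 sin θ_r → sin θ_r = 0.220, cos θ_r = 0.975.
Minimum at m = 0: t = λ / (4 n cos θ_r) = 408 / (4 × 2.34 × 0.975) = 44.7 nm.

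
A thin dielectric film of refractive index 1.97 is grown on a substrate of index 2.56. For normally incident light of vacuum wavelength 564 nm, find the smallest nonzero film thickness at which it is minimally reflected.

71.6 nm

Ray reflecting at the top interface goes from n = 1.0 toward n = 1.97: a half-wave phase shift.
Bottom surface (1.97 → 2.56): reflection off a higher-index medium gives a half-wave phase shift.
The two reflections carry the same phase change, so no net offset.
So the condition for destructive reflection is 2 n t = (m + ½) λ.
Minimum at m = 0: t = λ / (4 n) = 564 / (4 × 1.97) = 71.6 nm.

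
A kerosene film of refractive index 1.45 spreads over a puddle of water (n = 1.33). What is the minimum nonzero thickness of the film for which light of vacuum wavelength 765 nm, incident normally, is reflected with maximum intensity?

132 nm

At the upper boundary (n = 1.0 to n = 1.45) the reflected ray undergoes a half-wave phase shift.
Bottom surface (1.45 → 1.33): reflection off a lower-index medium gives no phase shift.
Net: one phase inversion between the two reflected rays.
For strong reflection here: 2 n t = (m + ½) λ.
Minimum at m = 0: t = λ / (4 n) = 765 / (4 × 1.45) = 132 nm.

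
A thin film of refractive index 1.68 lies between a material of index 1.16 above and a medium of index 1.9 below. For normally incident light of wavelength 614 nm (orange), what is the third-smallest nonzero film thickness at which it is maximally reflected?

548 nm

At the upper boundary (n = 1.16 to n = 1.68) the reflected ray undergoes a half-wave phase shift.
Ray reflecting at the bottom interface goes from n = 1.68 toward n = 1.9: a half-wave phase shift.
Zero or two π shifts → no net half-wave offset.
So the condition for constructive reflection is 2 n t = m λ.
The third-smallest nonzero thickness corresponds to m = 3: t = m λ / (2 n) = 3.00 × 614 / (2 × 1.68) = 548 nm.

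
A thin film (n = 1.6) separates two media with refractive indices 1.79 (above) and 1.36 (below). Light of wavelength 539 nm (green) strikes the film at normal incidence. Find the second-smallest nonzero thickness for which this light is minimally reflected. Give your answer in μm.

At the upper boundary (n = 1.79 to n = 1.6) the reflected ray undergoes no phase shift.
At the lower boundary (n = 1.6 to n = 1.36) the reflected ray undergoes no phase shift.
Net: no relative phase inversion (both shifts match).
For dark reflection here: 2 n t = (m + ½) λ.
The second-smallest nonzero thickness corresponds to m = 1: t = (m + ½) λ / (2 n) = 1.50 × 539 / (2 × 1.6) = 253 nm.

0.253 μm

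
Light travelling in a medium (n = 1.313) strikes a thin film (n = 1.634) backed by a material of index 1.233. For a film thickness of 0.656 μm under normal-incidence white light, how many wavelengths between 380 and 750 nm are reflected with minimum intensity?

3

Top surface (1.313 → 1.634): reflection off a higher-index medium gives a half-wave phase shift.
Ray reflecting at the bottom interface goes from n = 1.634 toward n = 1.233: no phase shift.
Net: one phase inversion between the two reflected rays.
With one net inversion, destructive interference in reflection requires 2 n t = m λ.
λ = 2 n t / m = 2144 / m nm.
m=2: 1072 nm (IR); m=3: 715 nm (visible); m=4: 536 nm (visible); m=5: 429 nm (visible); m=6: 357 nm (UV).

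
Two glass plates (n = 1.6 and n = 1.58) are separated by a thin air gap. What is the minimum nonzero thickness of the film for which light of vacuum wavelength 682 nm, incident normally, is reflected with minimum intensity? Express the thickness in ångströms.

3410 Å

Ray reflecting at the top interface goes from n = 1.6 toward n = 1.0: no phase shift.
Ray reflecting at the bottom interface goes from n = 1.0 toward n = 1.58: a half-wave phase shift.
The two reflections differ by half a wavelength.
So the condition for destructive reflection is 2 n t = m λ.
Minimum nonzero at m = 1: t = λ / (2 n) = 682 / (2 × 1.0) = 341 nm.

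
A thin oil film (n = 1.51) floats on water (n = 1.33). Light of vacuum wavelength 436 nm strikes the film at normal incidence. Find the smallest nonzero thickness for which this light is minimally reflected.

144 nm

Ray reflecting at the top interface goes from n = 1.0 toward n = 1.51: a half-wave phase shift.
At the lower boundary (n = 1.51 to n = 1.33) the reflected ray undergoes no phase shift.
Exactly one π shift → a net half-wave offset.
With one net inversion, destructive interference in reflection requires 2 n t = m λ.
The smallest nonzero thickness corresponds to m = 1: t = m λ / (2 n) = 1.00 × 436 / (2 × 1.51) = 144 nm.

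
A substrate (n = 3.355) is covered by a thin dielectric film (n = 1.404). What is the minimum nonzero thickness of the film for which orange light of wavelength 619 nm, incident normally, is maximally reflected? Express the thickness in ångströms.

2204 Å

Top surface (1.0 → 1.404): reflection off a higher-index medium gives a half-wave phase shift.
Bottom surface (1.404 → 3.355): reflection off a higher-index medium gives a half-wave phase shift.
Net: no relative phase inversion (both shifts match).
For strong reflection here: 2 n t = m λ.
Minimum nonzero at m = 1: t = λ / (2 n) = 619 / (2 × 1.404) = 220 nm.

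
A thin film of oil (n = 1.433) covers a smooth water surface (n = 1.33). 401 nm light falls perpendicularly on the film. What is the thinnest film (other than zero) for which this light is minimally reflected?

140 nm

Ray reflecting at the top interface goes from n = 1.0 toward n = 1.433: a half-wave phase shift.
Bottom surface (1.433 → 1.33): reflection off a lower-index medium gives no phase shift.
Exactly one π shift → a net half-wave offset.
For weak reflection here: 2 n t = m λ.
Minimum nonzero at m = 1: t = λ / (2 n) = 401 / (2 × 1.433) = 140 nm.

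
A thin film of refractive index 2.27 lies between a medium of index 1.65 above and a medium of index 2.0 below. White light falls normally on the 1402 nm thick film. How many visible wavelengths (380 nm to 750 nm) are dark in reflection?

Top surface (1.65 → 2.27): reflection off a higher-index medium gives a half-wave phase shift.
At the lower boundary (n = 2.27 to n = 2.0) the reflected ray undergoes no phase shift.
Exactly one π shift → a net half-wave offset.
For dark reflection here: 2 n t = m λ.
λ = 2 n t / m = 6365 / m nm.
m=8: 796 nm (IR); m=9: 707 nm (visible); m=10: 637 nm (visible); m=11: 579 nm (visible); m=12: 530 nm (visible); m=13: 490 nm (visible); m=14: 455 nm (visible); m=15: 424 nm (visible); m=16: 398 nm (visible); m=17: 374 nm (UV).

8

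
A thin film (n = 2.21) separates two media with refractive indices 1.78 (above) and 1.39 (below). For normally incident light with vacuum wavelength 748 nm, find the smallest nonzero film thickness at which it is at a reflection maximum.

84.6 nm

Ray reflecting at the top interface goes from n = 1.78 toward n = 2.21: a half-wave phase shift.
Bottom surface (2.21 → 1.39): reflection off a lower-index medium gives no phase shift.
The two reflections differ by half a wavelength.
With one net inversion, constructive interference in reflection requires 2 n t = (m + ½) λ.
Minimum at m = 0: t = λ / (4 n) = 748 / (4 × 2.21) = 84.6 nm.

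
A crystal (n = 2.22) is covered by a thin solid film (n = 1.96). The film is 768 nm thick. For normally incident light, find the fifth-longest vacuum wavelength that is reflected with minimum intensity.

Top surface (1.0 → 1.96): reflection off a higher-index medium gives a half-wave phase shift.
Ray reflecting at the bottom interface goes from n = 1.96 toward n = 2.22: a half-wave phase shift.
The two reflections carry the same phase change, so no net offset.
For minimum reflection here: 2 n t = (m + ½) λ.
λ = 2 n t / (m + ½). The fifth-longest wavelength is m = 4: λ = 2 × 1.96 × 768 / 4.50 = 669 nm.

669 nm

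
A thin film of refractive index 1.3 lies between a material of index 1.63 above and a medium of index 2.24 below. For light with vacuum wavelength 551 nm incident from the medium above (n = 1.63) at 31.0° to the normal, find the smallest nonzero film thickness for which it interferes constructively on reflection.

139 nm

Top surface (1.63 → 1.3): reflection off a lower-index medium gives no phase shift.
At the lower boundary (n = 1.3 to n = 2.24) the reflected ray undergoes a half-wave phase shift.
The two reflections differ by half a wavelength.
With one net inversion, constructive interference in reflection requires 2 n t cos θ_r = (m + ½) λ.
Snell's law: 1.63 sin 31.0° = 1.3 sin θ_r → sin θ_r = 0.646, cos θ_r = 0.764.
Minimum at m = 0: t = λ / (4 n cos θ_r) = 551 / (4 × 1.3 × 0.764) = 139 nm.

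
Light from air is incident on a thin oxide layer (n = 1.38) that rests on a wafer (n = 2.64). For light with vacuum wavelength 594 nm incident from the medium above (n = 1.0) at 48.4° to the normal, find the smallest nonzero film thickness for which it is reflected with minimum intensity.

128 nm

Ray reflecting at the top interface goes from n = 1.0 toward n = 1.38: a half-wave phase shift.
At the lower boundary (n = 1.38 to n = 2.64) the reflected ray undergoes a half-wave phase shift.
Net: no relative phase inversion (both shifts match).
So the condition for destructive reflection is 2 n t cos θ_r = (m + ½) λ.
Snell's law: 1.0 sin 48.4° = 1.38 sin θ_r → sin θ_r = 0.542, cos θ_r = 0.840.
Minimum at m = 0: t = λ / (4 n cos θ_r) = 594 / (4 × 1.38 × 0.840) = 128 nm.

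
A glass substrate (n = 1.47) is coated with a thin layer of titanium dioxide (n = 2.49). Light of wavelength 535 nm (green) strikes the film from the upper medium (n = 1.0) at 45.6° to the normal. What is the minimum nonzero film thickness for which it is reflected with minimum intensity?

Ray reflecting at the top interface goes from n = 1.0 toward n = 2.49: a half-wave phase shift.
Ray reflecting at the bottom interface goes from n = 2.49 toward n = 1.47: no phase shift.
Exactly one π shift → a net half-wave offset.
With one net inversion, destructive interference in reflection requires 2 n t cos θ_r = m λ.
Snell's law: 1.0 sin 45.6° = 2.49 sin θ_r → sin θ_r = 0.287, cos θ_r = 0.958.
Minimum nonzero at m = 1: t = λ / (2 n cos θ_r) = 535 / (2 × 2.49 × 0.958) = 112 nm.

112 nm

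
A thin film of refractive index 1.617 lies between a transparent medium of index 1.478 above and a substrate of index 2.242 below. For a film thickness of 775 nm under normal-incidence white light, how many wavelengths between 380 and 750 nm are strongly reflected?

3

Ray reflecting at the top interface goes from n = 1.478 toward n = 1.617: a half-wave phase shift.
Ray reflecting at the bottom interface goes from n = 1.617 toward n = 2.242: a half-wave phase shift.
Zero or two π shifts → no net half-wave offset.
With no net inversion, constructive interference in reflection requires 2 n t = m λ.
λ = 2 n t / m = 2506 / m nm.
m=3: 835 nm (IR); m=4: 627 nm (visible); m=5: 501 nm (visible); m=6: 418 nm (visible); m=7: 358 nm (UV).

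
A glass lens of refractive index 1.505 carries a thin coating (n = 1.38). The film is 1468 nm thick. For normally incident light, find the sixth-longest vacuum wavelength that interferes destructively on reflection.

Ray reflecting at the top interface goes from n = 1.0 toward n = 1.38: a half-wave phase shift.
At the lower boundary (n = 1.38 to n = 1.505) the reflected ray undergoes a half-wave phase shift.
Zero or two π shifts → no net half-wave offset.
So the condition for destructive reflection is 2 n t = (m + ½) λ.
λ = 2 n t / (m + ½). The sixth-longest wavelength is m = 5: λ = 2 × 1.38 × 1468 / 5.50 = 737 nm.

737 nm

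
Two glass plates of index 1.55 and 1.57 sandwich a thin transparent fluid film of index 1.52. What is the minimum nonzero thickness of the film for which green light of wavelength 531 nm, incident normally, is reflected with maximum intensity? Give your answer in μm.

Top surface (1.55 → 1.52): reflection off a lower-index medium gives no phase shift.
Ray reflecting at the bottom interface goes from n = 1.52 toward n = 1.57: a half-wave phase shift.
The two reflections differ by half a wavelength.
So the condition for constructive reflection is 2 n t = (m + ½) λ.
Minimum at m = 0: t = λ / (4 n) = 531 / (4 × 1.52) = 87.3 nm.

0.0873 μm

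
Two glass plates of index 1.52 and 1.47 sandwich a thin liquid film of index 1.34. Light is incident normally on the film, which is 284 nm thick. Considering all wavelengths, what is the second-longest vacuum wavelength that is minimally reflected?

381 nm

Ray reflecting at the top interface goes from n = 1.52 toward n = 1.34: no phase shift.
Ray reflecting at the bottom interface goes from n = 1.34 toward n = 1.47: a half-wave phase shift.
The two reflections differ by half a wavelength.
For weak reflection here: 2 n t = m λ.
λ = 2 n t / m. The second-longest wavelength is m = 2: λ = 2 × 1.34 × 284 / 2.00 = 381 nm.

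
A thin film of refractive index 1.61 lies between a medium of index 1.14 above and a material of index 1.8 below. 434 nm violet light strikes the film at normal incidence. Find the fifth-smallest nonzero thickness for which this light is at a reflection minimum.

Top surface (1.14 → 1.61): reflection off a higher-index medium gives a half-wave phase shift.
Ray reflecting at the bottom interface goes from n = 1.61 toward n = 1.8: a half-wave phase shift.
Net: no relative phase inversion (both shifts match).
For minimum reflection here: 2 n t = (m + ½) λ.
The fifth-smallest nonzero thickness corresponds to m = 4: t = (m + ½) λ / (2 n) = 4.50 × 434 / (2 × 1.61) = 607 nm.

607 nm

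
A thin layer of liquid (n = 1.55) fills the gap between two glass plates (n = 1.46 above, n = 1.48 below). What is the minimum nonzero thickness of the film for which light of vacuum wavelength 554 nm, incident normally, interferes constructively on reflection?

89.4 nm

Ray reflecting at the top interface goes from n = 1.46 toward n = 1.55: a half-wave phase shift.
At the lower boundary (n = 1.55 to n = 1.48) the reflected ray undergoes no phase shift.
Exactly one π shift → a net half-wave offset.
With one net inversion, constructive interference in reflection requires 2 n t = (m + ½) λ.
Minimum at m = 0: t = λ / (4 n) = 554 / (4 × 1.55) = 89.4 nm.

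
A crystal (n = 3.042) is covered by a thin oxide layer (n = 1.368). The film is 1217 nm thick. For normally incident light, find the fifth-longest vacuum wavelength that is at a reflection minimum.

Top surface (1.0 → 1.368): reflection off a higher-index medium gives a half-wave phase shift.
Bottom surface (1.368 → 3.042): reflection off a higher-index medium gives a half-wave phase shift.
The two reflections carry the same phase change, so no net offset.
So the condition for destructive reflection is 2 n t = (m + ½) λ.
λ = 2 n t / (m + ½). The fifth-longest wavelength is m = 4: λ = 2 × 1.368 × 1217 / 4.50 = 740 nm.

740 nm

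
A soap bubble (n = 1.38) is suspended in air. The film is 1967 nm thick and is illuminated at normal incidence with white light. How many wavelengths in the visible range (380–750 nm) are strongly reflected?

7

Top surface (1.0 → 1.38): reflection off a higher-index medium gives a half-wave phase shift.
Ray reflecting at the bottom interface goes from n = 1.38 toward n = 1.0: no phase shift.
The two reflections differ by half a wavelength.
With one net inversion, constructive interference in reflection requires 2 n t = (m + ½) λ.
λ = 2 n t / (m + ½) = 5429 / (m + ½) nm.
m=6: 835 nm (IR); m=7: 724 nm (visible); m=8: 639 nm (visible); m=9: 571 nm (visible); m=10: 517 nm (visible); m=11: 472 nm (visible); m=12: 434 nm (visible); m=13: 402 nm (visible); m=14: 374 nm (UV).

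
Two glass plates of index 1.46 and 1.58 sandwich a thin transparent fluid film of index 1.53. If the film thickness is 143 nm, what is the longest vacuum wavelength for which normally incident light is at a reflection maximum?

438 nm

At the upper boundary (n = 1.46 to n = 1.53) the reflected ray undergoes a half-wave phase shift.
Bottom surface (1.53 → 1.58): reflection off a higher-index medium gives a half-wave phase shift.
The two reflections carry the same phase change, so no net offset.
So the condition for constructive reflection is 2 n t = m λ.
λ = 2 n t / m. The longest wavelength is m = 1: λ = 2 × 1.53 × 143 / 1.00 = 438 nm.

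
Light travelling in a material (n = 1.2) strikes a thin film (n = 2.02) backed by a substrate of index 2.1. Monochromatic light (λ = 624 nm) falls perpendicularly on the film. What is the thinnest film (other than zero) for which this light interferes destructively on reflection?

At the upper boundary (n = 1.2 to n = 2.02) the reflected ray undergoes a half-wave phase shift.
Ray reflecting at the bottom interface goes from n = 2.02 toward n = 2.1: a half-wave phase shift.
Zero or two π shifts → no net half-wave offset.
For dark reflection here: 2 n t = (m + ½) λ.
Minimum at m = 0: t = λ / (4 n) = 624 / (4 × 2.02) = 77.2 nm.

77.2 nm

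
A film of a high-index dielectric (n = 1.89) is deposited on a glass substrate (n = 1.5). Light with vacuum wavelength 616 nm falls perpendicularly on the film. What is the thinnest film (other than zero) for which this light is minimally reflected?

163 nm

Top surface (1.0 → 1.89): reflection off a higher-index medium gives a half-wave phase shift.
Ray reflecting at the bottom interface goes from n = 1.89 toward n = 1.5: no phase shift.
Exactly one π shift → a net half-wave offset.
So the condition for destructive reflection is 2 n t = m λ.
Minimum nonzero at m = 1: t = λ / (2 n) = 616 / (2 × 1.89) = 163 nm.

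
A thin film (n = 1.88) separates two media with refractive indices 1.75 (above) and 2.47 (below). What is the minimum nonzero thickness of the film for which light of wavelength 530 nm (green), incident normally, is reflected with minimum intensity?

At the upper boundary (n = 1.75 to n = 1.88) the reflected ray undergoes a half-wave phase shift.
Ray reflecting at the bottom interface goes from n = 1.88 toward n = 2.47: a half-wave phase shift.
The two reflections carry the same phase change, so no net offset.
So the condition for destructive reflection is 2 n t = (m + ½) λ.
Minimum at m = 0: t = λ / (4 n) = 530 / (4 × 1.88) = 70.5 nm.

70.5 nm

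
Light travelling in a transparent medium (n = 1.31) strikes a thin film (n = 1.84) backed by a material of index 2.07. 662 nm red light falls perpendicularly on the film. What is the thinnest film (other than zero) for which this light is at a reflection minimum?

At the upper boundary (n = 1.31 to n = 1.84) the reflected ray undergoes a half-wave phase shift.
Bottom surface (1.84 → 2.07): reflection off a higher-index medium gives a half-wave phase shift.
Net: no relative phase inversion (both shifts match).
So the condition for destructive reflection is 2 n t = (m + ½) λ.
Minimum at m = 0: t = λ / (4 n) = 662 / (4 × 1.84) = 89.9 nm.

89.9 nm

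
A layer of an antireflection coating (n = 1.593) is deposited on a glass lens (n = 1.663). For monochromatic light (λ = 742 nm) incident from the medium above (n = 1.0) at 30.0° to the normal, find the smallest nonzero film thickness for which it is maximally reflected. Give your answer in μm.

0.245 μm

Ray reflecting at the top interface goes from n = 1.0 toward n = 1.593: a half-wave phase shift.
Ray reflecting at the bottom interface goes from n = 1.593 toward n = 1.663: a half-wave phase shift.
The two reflections carry the same phase change, so no net offset.
For bright reflection here: 2 n t cos θ_r = m λ.
Snell's law: 1.0 sin 30.0° = 1.593 sin θ_r → sin θ_r = 0.314, cos θ_r = 0.949.
Minimum nonzero at m = 1: t = λ / (2 n cos θ_r) = 742 / (2 × 1.593 × 0.949) = 245 nm.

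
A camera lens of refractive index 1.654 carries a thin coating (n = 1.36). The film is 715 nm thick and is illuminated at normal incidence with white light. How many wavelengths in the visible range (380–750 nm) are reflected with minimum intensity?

Top surface (1.0 → 1.36): reflection off a higher-index medium gives a half-wave phase shift.
Ray reflecting at the bottom interface goes from n = 1.36 toward n = 1.654: a half-wave phase shift.
Net: no relative phase inversion (both shifts match).
With no net inversion, destructive interference in reflection requires 2 n t = (m + ½) λ.
λ = 2 n t / (m + ½) = 1945 / (m + ½) nm.
m=2: 778 nm (IR); m=3: 556 nm (visible); m=4: 432 nm (visible); m=5: 354 nm (UV).

2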